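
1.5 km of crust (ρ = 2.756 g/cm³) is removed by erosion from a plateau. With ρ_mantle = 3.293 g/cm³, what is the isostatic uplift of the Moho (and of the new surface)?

Unloading: uplift u = e ρ_c/ρ_m = 1.5 km × 2.756/3.293 = 1.26 km.

1.26 km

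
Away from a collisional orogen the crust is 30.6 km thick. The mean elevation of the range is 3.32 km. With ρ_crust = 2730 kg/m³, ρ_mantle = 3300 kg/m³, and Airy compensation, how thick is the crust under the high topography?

49.8 km

Root depth r = h ρ_c / (ρ_m − ρ_c) = 3.32 km × 2730 / 570 = 15.9 km.
Total thickness = T + h + r = 30.6 km + 3.32 km + 15.9 km = 49.8 km.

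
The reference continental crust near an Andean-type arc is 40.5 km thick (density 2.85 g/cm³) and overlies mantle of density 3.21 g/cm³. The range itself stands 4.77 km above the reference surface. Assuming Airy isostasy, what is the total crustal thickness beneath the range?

83 km

Root depth r = h ρ_c / (ρ_m − ρ_c) = 4.77 km × 2.85 / 0.36 = 37.76 km.
Total thickness = T + h + r = 40.5 km + 4.77 km + 37.76 km = 83 km.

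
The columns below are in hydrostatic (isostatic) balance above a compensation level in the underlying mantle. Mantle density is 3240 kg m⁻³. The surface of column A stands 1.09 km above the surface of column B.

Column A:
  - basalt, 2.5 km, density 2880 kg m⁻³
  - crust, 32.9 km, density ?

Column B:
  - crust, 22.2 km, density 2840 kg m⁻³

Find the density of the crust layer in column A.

Take the compensation level at the base of the deeper column (depth z_c below the surface of column A) and equate Σ ρ_i t_i down to z_c; mantle fills any gap and the z_c terms cancel.
Column A: 2.5×2880 + 32.9×ρ + (z_c − 35.4)×3240
Column B: 1.09×0 + 22.2×2840 + (z_c − 1.09 − 22.2)×3240
The z_c×3240 term appears on both sides and cancels. Collect the known terms of each column as K = Σ(ρt)_known − 3240 × (depth of known layers): K_A = 7200 − 3240×35.4 = −107496; K_B = 63048 − 3240×(1.09 + 22.2) = −12411.6.
Balance: K_A + 32.9×ρ = K_B, so ρ = (K_B − K_A)/32.9 = 95084.4/32.9 = 2890 kg m⁻³.

2890 kg m⁻³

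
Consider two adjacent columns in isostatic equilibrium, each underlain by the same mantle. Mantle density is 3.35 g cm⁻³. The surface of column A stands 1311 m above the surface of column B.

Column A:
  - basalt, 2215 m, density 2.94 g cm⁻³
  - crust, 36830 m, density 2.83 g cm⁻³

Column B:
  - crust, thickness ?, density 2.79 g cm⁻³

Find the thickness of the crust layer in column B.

28000 m

Take the compensation level at the base of the deeper column (depth z_c below the surface of column A) and equate Σ ρ_i t_i down to z_c; mantle fills any gap and the z_c terms cancel.
Column A: 2215×2.94 + 36830×2.83 + (z_c − 39045)×3.35
Column B: 1311×0 + x×2.79 + (z_c − 1311 − 0 − x)×3.35
The z_c×3.35 term appears on both sides and cancels. Collect the known terms of each column as K = Σ(ρt)_known − 3.35 × (depth of known layers): K_A = 110741 − 3.35×39045 = −20059.75; K_B = 0 − 3.35×(1311 + 0) = −4391.85.
Balance: K_A = K_B − x×(3.35 − 2.79), so x = (K_B − K_A)/(3.35 − 2.79) = 15667.9/0.56 = 28000 m.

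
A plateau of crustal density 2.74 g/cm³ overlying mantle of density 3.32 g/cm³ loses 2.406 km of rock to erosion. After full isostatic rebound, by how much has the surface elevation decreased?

Rebound u = e ρ_c/ρ_m = 2.406 km × 2.74/3.32 = 1.986 km.
Net surface drop = e − u = 2.406 km − 1.986 km = e (ρ_m − ρ_c)/ρ_m = 0.42 km.

0.42 km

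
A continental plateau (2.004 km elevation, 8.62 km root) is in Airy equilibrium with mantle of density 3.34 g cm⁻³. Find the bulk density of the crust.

2.71 g cm⁻³

ρ_c h = (ρ_m − ρ_c) r → ρ_c (h + r) = ρ_m r → ρ_c = ρ_m r / (h + r).
ρ_c = 3.34 × 8.62 km / (2.004 km + 8.62 km) = 2.71 g cm⁻³.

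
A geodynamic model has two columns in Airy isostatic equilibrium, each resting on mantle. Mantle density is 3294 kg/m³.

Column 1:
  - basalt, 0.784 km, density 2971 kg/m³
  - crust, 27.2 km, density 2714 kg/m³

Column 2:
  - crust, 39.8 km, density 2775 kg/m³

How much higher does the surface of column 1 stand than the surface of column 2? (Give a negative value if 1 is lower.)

For any compensation level in the mantle, the mantle terms cancel and isostasy reduces to e = (Σt_1 − Σt_2) − (Σ(ρt)_1 − Σ(ρt)_2) / ρ_m.
Σt_1 = 27.984 km; Σt_2 = 39.8 km; Σ(ρt)_1 = 76150.064; Σ(ρt)_2 = 110445 (in km·kg/m³).
e = (27.984 − 39.8) − (76150.064 − 110445) / 3294 = −1.4 km.

−1.4 km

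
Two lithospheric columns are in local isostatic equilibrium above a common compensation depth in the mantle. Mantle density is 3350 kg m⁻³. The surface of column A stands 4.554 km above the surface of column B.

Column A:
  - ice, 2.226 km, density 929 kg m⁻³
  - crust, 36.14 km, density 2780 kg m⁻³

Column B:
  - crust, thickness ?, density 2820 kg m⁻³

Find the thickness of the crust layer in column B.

20.3 km

Take the compensation level at the base of the deeper column (depth z_c below the surface of column A) and equate Σ ρ_i t_i down to z_c; mantle fills any gap and the z_c terms cancel.
Column A: 2.226×929 + 36.14×2780 + (z_c − 38.366)×3350
Column B: 4.554×0 + x×2820 + (z_c − 4.554 − 0 − x)×3350
The z_c×3350 term appears on both sides and cancels. Collect the known terms of each column as K = Σ(ρt)_known − 3350 × (depth of known layers): K_A = 102537.154 − 3350×38.366 = −25988.946; K_B = 0 − 3350×(4.554 + 0) = −15255.9.
Balance: K_A = K_B − x×(3350 − 2820), so x = (K_B − K_A)/(3350 − 2820) = 10733/530 = 20.3 km.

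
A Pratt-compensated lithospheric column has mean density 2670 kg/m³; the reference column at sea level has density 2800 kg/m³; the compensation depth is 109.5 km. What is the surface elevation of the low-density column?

5.33 km

ρ_ref D = ρ (D + h) → h = D (ρ_ref − ρ)/ρ.
h = 109.5 km × (2800 − 2670)/2670 = 5.33 km.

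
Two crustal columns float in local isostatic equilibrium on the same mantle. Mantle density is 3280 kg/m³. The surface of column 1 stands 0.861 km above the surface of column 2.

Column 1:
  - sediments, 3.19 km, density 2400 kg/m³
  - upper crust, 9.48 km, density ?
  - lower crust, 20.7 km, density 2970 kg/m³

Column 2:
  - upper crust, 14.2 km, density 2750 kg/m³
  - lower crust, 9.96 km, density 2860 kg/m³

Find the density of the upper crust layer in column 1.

2720 kg/m³

Take the compensation level at the base of the deeper column (depth z_c below the surface of column 1) and equate Σ ρ_i t_i down to z_c; mantle fills any gap and the z_c terms cancel.
Column 1: 3.19×2400 + 9.48×ρ + 20.7×2970 + (z_c − 33.37)×3280
Column 2: 0.861×0 + 14.2×2750 + 9.96×2860 + (z_c − 0.861 − 24.16)×3280
The z_c×3280 term appears on both sides and cancels. Collect the known terms of each column as K = Σ(ρt)_known − 3280 × (depth of known layers): K_1 = 69135 − 3280×33.37 = −40318.6; K_2 = 67535.6 − 3280×(0.861 + 24.16) = −14533.28.
Balance: K_1 + 9.48×ρ = K_2, so ρ = (K_2 − K_1)/9.48 = 25785.3/9.48 = 2720 kg/m³.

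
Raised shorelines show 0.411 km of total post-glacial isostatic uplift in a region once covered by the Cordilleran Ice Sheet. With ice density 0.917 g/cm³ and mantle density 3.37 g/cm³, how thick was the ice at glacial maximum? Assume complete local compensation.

1.51 km

u = t ρ_ice/ρ_m → t = u ρ_m/ρ_ice = 0.411 km × 3.37/0.917 = 1.51 km.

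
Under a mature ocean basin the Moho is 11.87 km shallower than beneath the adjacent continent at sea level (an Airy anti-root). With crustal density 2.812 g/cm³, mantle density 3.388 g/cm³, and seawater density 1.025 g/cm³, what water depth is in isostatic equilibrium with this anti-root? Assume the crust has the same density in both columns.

Replacing a thickness d of crust by seawater at the top must be balanced by replacing crust with mantle at the base: d (ρ_c − ρ_w) = a (ρ_m − ρ_c).
d = a (ρ_m − ρ_c)/(ρ_c − ρ_w) = 11.87 km × 0.576/1.787 = 3.83 km.

3.83 km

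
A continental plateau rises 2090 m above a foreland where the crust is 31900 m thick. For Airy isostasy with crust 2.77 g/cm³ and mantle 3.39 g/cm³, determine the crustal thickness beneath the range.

Root depth r = h ρ_c / (ρ_m − ρ_c) = 2090 m × 2.77 / 0.62 = 9338 m.
Total thickness = T + h + r = 31900 m + 2090 m + 9338 m = 43300 m.

43300 m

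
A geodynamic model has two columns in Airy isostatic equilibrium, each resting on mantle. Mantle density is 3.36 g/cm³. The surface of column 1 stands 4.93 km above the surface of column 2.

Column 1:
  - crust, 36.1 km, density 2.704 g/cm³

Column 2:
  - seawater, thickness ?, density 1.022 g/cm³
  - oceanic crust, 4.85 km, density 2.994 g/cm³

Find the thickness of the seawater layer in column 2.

Take the compensation level at the base of the deeper column (depth z_c below the surface of column 1) and equate Σ ρ_i t_i down to z_c; mantle fills any gap and the z_c terms cancel.
Column 1: 36.1×2.704 + (z_c − 36.1)×3.36
Column 2: 4.93×0 + x×1.022 + 4.85×2.994 + (z_c − 4.93 − 4.85 − x)×3.36
The z_c×3.36 term appears on both sides and cancels. Collect the known terms of each column as K = Σ(ρt)_known − 3.36 × (depth of known layers): K_1 = 97.6144 − 3.36×36.1 = −23.6816; K_2 = 14.5209 − 3.36×(4.93 + 4.85) = −18.3399.
Balance: K_1 = K_2 − x×(3.36 − 1.022), so x = (K_2 − K_1)/(3.36 − 1.022) = 5.3417/2.338 = 2.28 km.

2.28 km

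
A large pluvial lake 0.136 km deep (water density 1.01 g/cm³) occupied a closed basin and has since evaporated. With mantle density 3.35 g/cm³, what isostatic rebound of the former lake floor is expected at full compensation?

0.041 km

u = d ρ_w/ρ_m = 0.136 km × 1.01/3.35 = 0.041 km.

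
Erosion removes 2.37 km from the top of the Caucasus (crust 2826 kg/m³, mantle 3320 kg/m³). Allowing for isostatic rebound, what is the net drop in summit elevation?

0.353 km

Rebound u = e ρ_c/ρ_m = 2.37 km × 2826/3320 = 2.017 km.
Net surface drop = e − u = 2.37 km − 2.017 km = e (ρ_m − ρ_c)/ρ_m = 0.353 km.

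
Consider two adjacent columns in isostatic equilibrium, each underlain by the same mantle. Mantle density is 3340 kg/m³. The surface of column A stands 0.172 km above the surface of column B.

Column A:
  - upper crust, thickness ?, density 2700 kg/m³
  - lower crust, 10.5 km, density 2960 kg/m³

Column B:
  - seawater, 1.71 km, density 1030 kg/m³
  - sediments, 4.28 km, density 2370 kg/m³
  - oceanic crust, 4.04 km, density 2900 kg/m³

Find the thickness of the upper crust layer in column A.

Take the compensation level at the base of the deeper column (depth z_c below the surface of column A) and equate Σ ρ_i t_i down to z_c; mantle fills any gap and the z_c terms cancel.
Column A: x×2700 + 10.5×2960 + (z_c − 10.5 − x)×3340
Column B: 0.172×0 + 1.71×1030 + 4.28×2370 + 4.04×2900 + (z_c − 0.172 − 10.03)×3340
The z_c×3340 term appears on both sides and cancels. Collect the known terms of each column as K = Σ(ρt)_known − 3340 × (depth of known layers): K_A = 31080 − 3340×10.5 = −3990; K_B = 23620.9 − 3340×(0.172 + 10.03) = −10453.78.
Balance: K_A − x×(3340 − 2700) = K_B, so x = (K_A − K_B)/(3340 − 2700) = 6463.78/640 = 10.1 km.

10.1 km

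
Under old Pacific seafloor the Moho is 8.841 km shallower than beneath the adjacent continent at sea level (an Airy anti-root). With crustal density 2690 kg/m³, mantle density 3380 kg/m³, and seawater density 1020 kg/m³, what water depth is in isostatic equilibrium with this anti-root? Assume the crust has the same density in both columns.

3.65 km

Replacing a thickness d of crust by seawater at the top must be balanced by replacing crust with mantle at the base: d (ρ_c − ρ_w) = a (ρ_m − ρ_c).
d = a (ρ_m − ρ_c)/(ρ_c − ρ_w) = 8.841 km × 690/1670 = 3.65 km.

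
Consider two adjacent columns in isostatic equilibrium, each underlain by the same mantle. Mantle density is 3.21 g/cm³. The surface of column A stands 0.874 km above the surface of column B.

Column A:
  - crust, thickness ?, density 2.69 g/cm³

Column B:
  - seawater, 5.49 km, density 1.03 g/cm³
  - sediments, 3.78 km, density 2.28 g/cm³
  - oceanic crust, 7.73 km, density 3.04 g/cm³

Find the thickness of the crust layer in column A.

Take the compensation level at the base of the deeper column (depth z_c below the surface of column A) and equate Σ ρ_i t_i down to z_c; mantle fills any gap and the z_c terms cancel.
Column A: x×2.69 + (z_c − 0 − x)×3.21
Column B: 0.874×0 + 5.49×1.03 + 3.78×2.28 + 7.73×3.04 + (z_c − 0.874 − 17)×3.21
The z_c×3.21 term appears on both sides and cancels. Collect the known terms of each column as K = Σ(ρt)_known − 3.21 × (depth of known layers): K_A = 0 − 3.21×0 = 0; K_B = 37.7723 − 3.21×(0.874 + 17) = −19.60324.
Balance: K_A − x×(3.21 − 2.69) = K_B, so x = (K_A − K_B)/(3.21 − 2.69) = 19.6032/0.52 = 37.7 km.

37.7 km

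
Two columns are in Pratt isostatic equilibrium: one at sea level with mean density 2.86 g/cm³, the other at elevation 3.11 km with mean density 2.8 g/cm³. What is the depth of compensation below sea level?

ρ_ref D = ρ (D + h) → D (ρ_ref − ρ) = ρ h.
D = ρ h/(ρ_ref − ρ) = 2.8 × 3.11 km/(2.86 − 2.8) = 145 km.

145 km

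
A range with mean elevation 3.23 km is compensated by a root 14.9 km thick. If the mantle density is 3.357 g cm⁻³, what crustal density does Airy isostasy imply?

ρ_c h = (ρ_m − ρ_c) r → ρ_c (h + r) = ρ_m r → ρ_c = ρ_m r / (h + r).
ρ_c = 3.357 × 14.9 km / (3.23 km + 14.9 km) = 2.76 g cm⁻³.

2.76 g cm⁻³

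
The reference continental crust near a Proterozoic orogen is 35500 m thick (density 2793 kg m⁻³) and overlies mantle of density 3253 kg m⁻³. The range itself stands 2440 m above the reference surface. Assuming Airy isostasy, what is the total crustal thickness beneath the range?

Root depth r = h ρ_c / (ρ_m − ρ_c) = 2440 m × 2793 / 460 = 14820 m.
Total thickness = T + h + r = 35500 m + 2440 m + 14820 m = 52800 m.

52800 m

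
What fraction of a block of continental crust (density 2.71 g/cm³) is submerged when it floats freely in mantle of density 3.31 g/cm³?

0.819

Submerged fraction = ρ_obj/ρ_fluid = 2.71/3.31 = 0.819.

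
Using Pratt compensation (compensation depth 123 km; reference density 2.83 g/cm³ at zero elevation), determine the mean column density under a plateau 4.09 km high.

2.74 g/cm³

Pratt balance: ρ_ref D = ρ (D + h).
ρ = ρ_ref D/(D + h) = 2.83 × 123 km/(123 km + 4.09 km) = 2.74 g/cm³.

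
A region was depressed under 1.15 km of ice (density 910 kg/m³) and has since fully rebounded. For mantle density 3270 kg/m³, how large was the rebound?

Removing the load lets mantle flow back in; uplift u satisfies ρ_ice t = ρ_m u.
u = t ρ_ice/ρ_m = 1.15 km × 910/3270 = 0.32 km.

0.32 km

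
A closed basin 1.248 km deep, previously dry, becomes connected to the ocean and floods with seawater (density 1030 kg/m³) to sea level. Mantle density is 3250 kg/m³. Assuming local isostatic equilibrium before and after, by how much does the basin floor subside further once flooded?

After flooding the water column is d + s deep. Its weight must equal the weight of mantle displaced by the extra subsidence s: (d + s) ρ_w = s ρ_m.
s = d ρ_w / (ρ_m − ρ_w) = 1.248 km × 1030/(3250 − 1030) = 0.579 km.

0.579 km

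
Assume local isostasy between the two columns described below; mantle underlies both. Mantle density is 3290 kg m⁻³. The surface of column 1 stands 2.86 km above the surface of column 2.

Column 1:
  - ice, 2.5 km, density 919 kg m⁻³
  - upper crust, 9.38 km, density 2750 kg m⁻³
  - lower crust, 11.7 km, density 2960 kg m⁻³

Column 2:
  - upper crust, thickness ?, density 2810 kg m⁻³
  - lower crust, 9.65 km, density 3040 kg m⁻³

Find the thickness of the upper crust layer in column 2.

6.32 km

Take the compensation level at the base of the deeper column (depth z_c below the surface of column 1) and equate Σ ρ_i t_i down to z_c; mantle fills any gap and the z_c terms cancel.
Column 1: 2.5×919 + 9.38×2750 + 11.7×2960 + (z_c − 23.58)×3290
Column 2: 2.86×0 + x×2810 + 9.65×3040 + (z_c − 2.86 − 9.65 − x)×3290
The z_c×3290 term appears on both sides and cancels. Collect the known terms of each column as K = Σ(ρt)_known − 3290 × (depth of known layers): K_1 = 62724.5 − 3290×23.58 = −14853.7; K_2 = 29336 − 3290×(2.86 + 9.65) = −11821.9.
Balance: K_1 = K_2 − x×(3290 − 2810), so x = (K_2 − K_1)/(3290 − 2810) = 3031.8/480 = 6.32 km.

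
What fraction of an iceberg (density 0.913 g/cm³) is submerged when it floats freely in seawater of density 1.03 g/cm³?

Submerged fraction = ρ_obj/ρ_fluid = 0.913/1.03 = 0.886.

0.886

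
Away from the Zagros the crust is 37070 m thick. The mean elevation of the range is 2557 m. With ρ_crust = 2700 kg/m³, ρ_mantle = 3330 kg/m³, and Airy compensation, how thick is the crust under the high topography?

Root depth r = h ρ_c / (ρ_m − ρ_c) = 2557 m × 2700 / 630 = 10960 m.
Total thickness = T + h + r = 37070 m + 2557 m + 10960 m = 50600 m.

50600 m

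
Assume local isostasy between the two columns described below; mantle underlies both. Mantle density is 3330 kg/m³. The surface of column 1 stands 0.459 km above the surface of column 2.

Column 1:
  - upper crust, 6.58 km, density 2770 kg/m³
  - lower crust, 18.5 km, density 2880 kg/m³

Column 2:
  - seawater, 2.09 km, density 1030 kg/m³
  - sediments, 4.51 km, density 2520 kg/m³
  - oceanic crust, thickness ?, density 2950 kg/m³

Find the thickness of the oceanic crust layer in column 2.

Take the compensation level at the base of the deeper column (depth z_c below the surface of column 1) and equate Σ ρ_i t_i down to z_c; mantle fills any gap and the z_c terms cancel.
Column 1: 6.58×2770 + 18.5×2880 + (z_c − 25.08)×3330
Column 2: 0.459×0 + 2.09×1030 + 4.51×2520 + x×2950 + (z_c − 0.459 − 6.6 − x)×3330
The z_c×3330 term appears on both sides and cancels. Collect the known terms of each column as K = Σ(ρt)_known − 3330 × (depth of known layers): K_1 = 71506.6 − 3330×25.08 = −12009.8; K_2 = 13517.9 − 3330×(0.459 + 6.6) = −9988.57.
Balance: K_1 = K_2 − x×(3330 − 2950), so x = (K_2 − K_1)/(3330 − 2950) = 2021.23/380 = 5.32 km.

5.32 km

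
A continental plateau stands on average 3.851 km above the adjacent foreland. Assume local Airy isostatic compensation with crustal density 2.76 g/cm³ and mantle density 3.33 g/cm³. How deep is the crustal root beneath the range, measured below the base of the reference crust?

18.6 km

Balancing pressure at the compensation depth: the weight of the topography is balanced by the buoyancy of the root, ρ_c h = (ρ_m − ρ_c) r.
r = h · ρ_c / (ρ_m − ρ_c) = 3.851 km × 2.76 / (3.33 − 2.76) = 18.6 km.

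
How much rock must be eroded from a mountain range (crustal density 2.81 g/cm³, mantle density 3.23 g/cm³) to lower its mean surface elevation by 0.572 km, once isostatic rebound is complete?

4.4 km

Net drop Δ = e − u = e − e ρ_c/ρ_m = e (ρ_m − ρ_c)/ρ_m.
e = Δ ρ_m/(ρ_m − ρ_c) = 0.572 km × 3.23/0.42 = 4.4 km.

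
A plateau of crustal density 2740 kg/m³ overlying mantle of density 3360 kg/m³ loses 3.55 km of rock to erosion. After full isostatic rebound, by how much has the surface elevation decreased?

0.655 km

Rebound u = e ρ_c/ρ_m = 3.55 km × 2740/3360 = 2.895 km.
Net surface drop = e − u = 3.55 km − 2.895 km = e (ρ_m − ρ_c)/ρ_m = 0.655 km.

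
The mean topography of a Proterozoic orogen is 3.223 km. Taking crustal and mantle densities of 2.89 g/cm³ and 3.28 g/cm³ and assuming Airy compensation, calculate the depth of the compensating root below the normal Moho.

For local isostatic compensation: the weight of the topography is balanced by the buoyancy of the root, ρ_c h = (ρ_m − ρ_c) r.
r = h · ρ_c / (ρ_m − ρ_c) = 3.223 km × 2.89 / (3.28 − 2.89) = 23.9 km.

23.9 km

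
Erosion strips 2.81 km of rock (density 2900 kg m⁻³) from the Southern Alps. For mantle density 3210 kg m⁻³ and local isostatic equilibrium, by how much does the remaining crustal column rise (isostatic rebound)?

2.54 km

Unloading: uplift u = e ρ_c/ρ_m = 2.81 km × 2900/3210 = 2.54 km.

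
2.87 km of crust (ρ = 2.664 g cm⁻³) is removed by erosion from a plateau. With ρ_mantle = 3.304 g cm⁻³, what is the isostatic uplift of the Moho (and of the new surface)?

Unloading: uplift u = e ρ_c/ρ_m = 2.87 km × 2.664/3.304 = 2.31 km.

2.31 km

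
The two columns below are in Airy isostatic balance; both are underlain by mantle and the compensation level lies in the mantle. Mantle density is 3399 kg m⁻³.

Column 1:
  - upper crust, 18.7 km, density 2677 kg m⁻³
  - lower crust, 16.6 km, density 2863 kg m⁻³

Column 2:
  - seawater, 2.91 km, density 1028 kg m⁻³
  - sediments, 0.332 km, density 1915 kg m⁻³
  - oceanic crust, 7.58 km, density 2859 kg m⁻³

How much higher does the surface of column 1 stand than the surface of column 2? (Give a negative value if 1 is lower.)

For any compensation level in the mantle, the mantle terms cancel and isostasy reduces to e = (Σt_1 − Σt_2) − (Σ(ρt)_1 − Σ(ρt)_2) / ρ_m.
Σt_1 = 35.3 km; Σt_2 = 10.822 km; Σ(ρt)_1 = 97585.7; Σ(ρt)_2 = 25298.48 (in km·kg m⁻³).
e = (35.3 − 10.822) − (97585.7 − 25298.48) / 3399 = 3.21 km.

3.21 km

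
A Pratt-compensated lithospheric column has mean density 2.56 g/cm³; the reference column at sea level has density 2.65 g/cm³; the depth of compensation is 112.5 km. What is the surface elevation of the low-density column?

3.96 km

ρ_ref D = ρ (D + h) → h = D (ρ_ref − ρ)/ρ.
h = 112.5 km × (2.65 − 2.56)/2.56 = 3.96 km.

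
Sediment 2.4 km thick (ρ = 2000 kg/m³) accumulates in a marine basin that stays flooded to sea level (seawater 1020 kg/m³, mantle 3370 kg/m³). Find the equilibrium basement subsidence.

1 km

Submarine loading: the sediment displaces seawater, and the subsidence is in turn flooded, so s (ρ_m − ρ_w) = t (ρ_sed − ρ_w).
s = 2.4 km × (2000 − 1020) / (3370 − 1020) = 1 km.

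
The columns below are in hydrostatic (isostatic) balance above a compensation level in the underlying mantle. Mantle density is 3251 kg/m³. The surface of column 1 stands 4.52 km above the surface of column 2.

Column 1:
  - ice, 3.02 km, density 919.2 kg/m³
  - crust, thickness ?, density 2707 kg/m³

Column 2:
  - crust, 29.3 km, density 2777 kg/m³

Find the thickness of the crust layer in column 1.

39.6 km

Take the compensation level at the base of the deeper column (depth z_c below the surface of column 1) and equate Σ ρ_i t_i down to z_c; mantle fills any gap and the z_c terms cancel.
Column 1: 3.02×919.2 + x×2707 + (z_c − 3.02 − x)×3251
Column 2: 4.52×0 + 29.3×2777 + (z_c − 4.52 − 29.3)×3251
The z_c×3251 term appears on both sides and cancels. Collect the known terms of each column as K = Σ(ρt)_known − 3251 × (depth of known layers): K_1 = 2775.984 − 3251×3.02 = −7042.036; K_2 = 81366.1 − 3251×(4.52 + 29.3) = −28582.72.
Balance: K_1 − x×(3251 − 2707) = K_2, so x = (K_1 − K_2)/(3251 − 2707) = 21540.7/544 = 39.6 km.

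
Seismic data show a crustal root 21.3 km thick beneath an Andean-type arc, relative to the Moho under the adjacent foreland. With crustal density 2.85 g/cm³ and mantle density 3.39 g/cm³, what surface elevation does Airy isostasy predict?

4.04 km

Balancing pressure at the compensation depth: ρ_c h = (ρ_m − ρ_c) r.
h = r (ρ_m − ρ_c) / ρ_c = 21.3 km × (3.39 − 2.85) / 2.85 = 4.04 km.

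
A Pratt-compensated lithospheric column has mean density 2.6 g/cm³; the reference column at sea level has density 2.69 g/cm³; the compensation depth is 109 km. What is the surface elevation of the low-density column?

3.77 km

ρ_ref D = ρ (D + h) → h = D (ρ_ref − ρ)/ρ.
h = 109 km × (2.69 − 2.6)/2.6 = 3.77 km.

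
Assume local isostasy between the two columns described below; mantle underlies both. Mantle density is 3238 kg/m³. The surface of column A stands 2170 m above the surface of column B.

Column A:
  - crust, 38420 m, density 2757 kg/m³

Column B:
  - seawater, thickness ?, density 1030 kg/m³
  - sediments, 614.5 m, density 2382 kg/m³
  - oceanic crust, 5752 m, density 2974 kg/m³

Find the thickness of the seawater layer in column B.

4260 m

Take the compensation level at the base of the deeper column (depth z_c below the surface of column A) and equate Σ ρ_i t_i down to z_c; mantle fills any gap and the z_c terms cancel.
Column A: 38420×2757 + (z_c − 38420)×3238
Column B: 2170×0 + x×1030 + 614.5×2382 + 5752×2974 + (z_c − 2170 − 6366.5 − x)×3238
The z_c×3238 term appears on both sides and cancels. Collect the known terms of each column as K = Σ(ρt)_known − 3238 × (depth of known layers): K_A = 105923940 − 3238×38420 = −18480020; K_B = 18570187 − 3238×(2170 + 6366.5) = −9071000.
Balance: K_A = K_B − x×(3238 − 1030), so x = (K_B − K_A)/(3238 − 1030) = 9409020/2208 = 4260 m.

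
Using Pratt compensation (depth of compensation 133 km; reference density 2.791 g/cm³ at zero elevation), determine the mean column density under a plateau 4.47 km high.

2.7 g/cm³

Pratt balance: ρ_ref D = ρ (D + h).
ρ = ρ_ref D/(D + h) = 2.791 × 133 km/(133 km + 4.47 km) = 2.7 g/cm³.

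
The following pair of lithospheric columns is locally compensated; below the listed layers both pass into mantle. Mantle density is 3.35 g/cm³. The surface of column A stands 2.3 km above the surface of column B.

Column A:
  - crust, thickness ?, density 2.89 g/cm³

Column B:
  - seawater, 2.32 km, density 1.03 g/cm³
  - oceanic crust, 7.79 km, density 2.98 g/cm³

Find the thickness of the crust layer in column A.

34.7 km

Take the compensation level at the base of the deeper column (depth z_c below the surface of column A) and equate Σ ρ_i t_i down to z_c; mantle fills any gap and the z_c terms cancel.
Column A: x×2.89 + (z_c − 0 − x)×3.35
Column B: 2.3×0 + 2.32×1.03 + 7.79×2.98 + (z_c − 2.3 − 10.11)×3.35
The z_c×3.35 term appears on both sides and cancels. Collect the known terms of each column as K = Σ(ρt)_known − 3.35 × (depth of known layers): K_A = 0 − 3.35×0 = 0; K_B = 25.6038 − 3.35×(2.3 + 10.11) = −15.9697.
Balance: K_A − x×(3.35 − 2.89) = K_B, so x = (K_A − K_B)/(3.35 − 2.89) = 15.9697/0.46 = 34.7 km.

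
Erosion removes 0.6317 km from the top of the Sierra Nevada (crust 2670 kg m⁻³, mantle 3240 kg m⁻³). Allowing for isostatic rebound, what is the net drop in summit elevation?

0.111 km

Rebound u = e ρ_c/ρ_m = 0.6317 km × 2670/3240 = 0.5206 km.
Net surface drop = e − u = 0.6317 km − 0.5206 km = e (ρ_m − ρ_c)/ρ_m = 0.111 km.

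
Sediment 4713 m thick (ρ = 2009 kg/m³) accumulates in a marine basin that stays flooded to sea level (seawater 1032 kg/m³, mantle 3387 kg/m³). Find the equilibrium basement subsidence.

Submarine loading: the sediment displaces seawater, and the subsidence is in turn flooded, so s (ρ_m − ρ_w) = t (ρ_sed − ρ_w).
s = 4713 m × (2009 − 1032) / (3387 − 1032) = 1960 m.

1960 m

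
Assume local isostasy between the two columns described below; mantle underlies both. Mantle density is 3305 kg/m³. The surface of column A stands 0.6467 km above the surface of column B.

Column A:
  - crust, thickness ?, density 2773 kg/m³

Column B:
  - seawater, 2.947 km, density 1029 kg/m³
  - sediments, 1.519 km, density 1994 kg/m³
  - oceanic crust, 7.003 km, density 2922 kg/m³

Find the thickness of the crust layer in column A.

Take the compensation level at the base of the deeper column (depth z_c below the surface of column A) and equate Σ ρ_i t_i down to z_c; mantle fills any gap and the z_c terms cancel.
Column A: x×2773 + (z_c − 0 − x)×3305
Column B: 0.6467×0 + 2.947×1029 + 1.519×1994 + 7.003×2922 + (z_c − 0.6467 − 11.469)×3305
The z_c×3305 term appears on both sides and cancels. Collect the known terms of each column as K = Σ(ρt)_known − 3305 × (depth of known layers): K_A = 0 − 3305×0 = 0; K_B = 26524.115 − 3305×(0.6467 + 11.469) = −13518.2735.
Balance: K_A − x×(3305 − 2773) = K_B, so x = (K_A − K_B)/(3305 − 2773) = 13518.3/532 = 25.4 km.

25.4 km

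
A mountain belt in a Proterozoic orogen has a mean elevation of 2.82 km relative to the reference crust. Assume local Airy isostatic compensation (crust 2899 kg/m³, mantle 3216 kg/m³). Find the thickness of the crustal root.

25.8 km

Isostatic balance requires: the weight of the topography is balanced by the buoyancy of the root, ρ_c h = (ρ_m − ρ_c) r.
r = h · ρ_c / (ρ_m − ρ_c) = 2.82 km × 2899 / (3216 − 2899) = 25.8 km.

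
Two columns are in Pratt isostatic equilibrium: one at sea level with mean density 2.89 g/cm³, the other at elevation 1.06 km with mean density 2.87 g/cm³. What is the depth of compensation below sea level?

152 km

ρ_ref D = ρ (D + h) → D (ρ_ref − ρ) = ρ h.
D = ρ h/(ρ_ref − ρ) = 2.87 × 1.06 km/(2.89 − 2.87) = 152 km.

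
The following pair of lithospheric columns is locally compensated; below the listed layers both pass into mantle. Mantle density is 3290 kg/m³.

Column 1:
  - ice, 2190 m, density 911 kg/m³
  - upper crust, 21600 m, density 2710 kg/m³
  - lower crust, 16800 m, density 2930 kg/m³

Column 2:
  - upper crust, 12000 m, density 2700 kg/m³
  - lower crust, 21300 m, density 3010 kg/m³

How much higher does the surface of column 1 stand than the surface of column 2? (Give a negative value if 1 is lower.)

3270 m

For any compensation level in the mantle, the mantle terms cancel and isostasy reduces to e = (Σt_1 − Σt_2) − (Σ(ρt)_1 − Σ(ρt)_2) / ρ_m.
Σt_1 = 40590 m; Σt_2 = 33300 m; Σ(ρt)_1 = 109755090; Σ(ρt)_2 = 96513000 (in m·kg/m³).
e = (40590 − 33300) − (109755090 − 96513000) / 3290 = 3270 m.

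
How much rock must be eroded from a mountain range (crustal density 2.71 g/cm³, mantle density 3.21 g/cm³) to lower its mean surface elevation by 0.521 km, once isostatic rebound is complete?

3.34 km

Net drop Δ = e − u = e − e ρ_c/ρ_m = e (ρ_m − ρ_c)/ρ_m.
e = Δ ρ_m/(ρ_m − ρ_c) = 0.521 km × 3.21/0.5 = 3.34 km.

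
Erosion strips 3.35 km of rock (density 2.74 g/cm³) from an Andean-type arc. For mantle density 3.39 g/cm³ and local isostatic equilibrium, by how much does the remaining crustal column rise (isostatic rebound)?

Unloading: uplift u = e ρ_c/ρ_m = 3.35 km × 2.74/3.39 = 2.71 km.

2.71 km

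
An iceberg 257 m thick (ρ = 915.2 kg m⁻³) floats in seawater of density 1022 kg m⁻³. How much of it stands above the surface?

26.9 m

Floating equilibrium: submerged depth d = t ρ_obj/ρ_fluid = 257 m × 915.2/1022 = 230.1 m.
Freeboard = t − d = 257 m − 230.1 m = 26.9 m.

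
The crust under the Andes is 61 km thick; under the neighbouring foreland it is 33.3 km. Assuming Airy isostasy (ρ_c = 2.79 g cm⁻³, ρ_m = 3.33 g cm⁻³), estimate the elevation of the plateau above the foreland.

4.49 km

Excess crust Δ = 61 km − 33.3 km = 27.7 km, split between elevation h and root r with h + r = Δ.
Airy balance ρ_c h = (ρ_m − ρ_c) r gives r = h ρ_c/(ρ_m − ρ_c), so h (1 + ρ_c/(ρ_m − ρ_c)) = Δ, i.e. h = Δ (ρ_m − ρ_c)/ρ_m.
h = 27.7 km × 0.54/3.33 = 4.49 km.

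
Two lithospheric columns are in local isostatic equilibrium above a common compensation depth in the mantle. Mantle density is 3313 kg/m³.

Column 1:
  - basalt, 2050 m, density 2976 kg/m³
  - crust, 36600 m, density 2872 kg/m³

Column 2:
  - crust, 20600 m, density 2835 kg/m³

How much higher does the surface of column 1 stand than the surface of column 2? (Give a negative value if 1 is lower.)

For any compensation level in the mantle, the mantle terms cancel and isostasy reduces to e = (Σt_1 − Σt_2) − (Σ(ρt)_1 − Σ(ρt)_2) / ρ_m.
Σt_1 = 38650 m; Σt_2 = 20600 m; Σ(ρt)_1 = 111216000; Σ(ρt)_2 = 58401000 (in m·kg/m³).
e = (38650 − 20600) − (111216000 − 58401000) / 3313 = 2110 m.

2110 m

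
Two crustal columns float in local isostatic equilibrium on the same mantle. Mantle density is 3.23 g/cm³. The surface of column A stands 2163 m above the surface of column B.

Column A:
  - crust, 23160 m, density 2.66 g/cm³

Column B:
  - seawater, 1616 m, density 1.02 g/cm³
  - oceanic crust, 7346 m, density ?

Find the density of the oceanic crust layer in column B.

Take the compensation level at the base of the deeper column (depth z_c below the surface of column A) and equate Σ ρ_i t_i down to z_c; mantle fills any gap and the z_c terms cancel.
Column A: 23160×2.66 + (z_c − 23160)×3.23
Column B: 2163×0 + 1616×1.02 + 7346×ρ + (z_c − 2163 − 8962)×3.23
The z_c×3.23 term appears on both sides and cancels. Collect the known terms of each column as K = Σ(ρt)_known − 3.23 × (depth of known layers): K_A = 61605.6 − 3.23×23160 = −13201.2; K_B = 1648.32 − 3.23×(2163 + 8962) = −34285.43.
Balance: K_A = K_B + 7346×ρ, so ρ = (K_A − K_B)/7346 = 21084.2/7346 = 2.87 g/cm³.

2.87 g/cm³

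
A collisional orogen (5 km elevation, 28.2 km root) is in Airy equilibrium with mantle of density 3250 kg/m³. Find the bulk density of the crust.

2760 kg/m³

ρ_c h = (ρ_m − ρ_c) r → ρ_c (h + r) = ρ_m r → ρ_c = ρ_m r / (h + r).
ρ_c = 3250 × 28.2 km / (5 km + 28.2 km) = 2760 kg/m³.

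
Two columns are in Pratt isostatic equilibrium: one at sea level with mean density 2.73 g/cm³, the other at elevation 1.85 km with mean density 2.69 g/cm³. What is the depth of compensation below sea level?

ρ_ref D = ρ (D + h) → D (ρ_ref − ρ) = ρ h.
D = ρ h/(ρ_ref − ρ) = 2.69 × 1.85 km/(2.73 − 2.69) = 124 km.

124 km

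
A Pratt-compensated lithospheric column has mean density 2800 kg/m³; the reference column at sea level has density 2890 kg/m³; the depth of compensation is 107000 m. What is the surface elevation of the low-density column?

ρ_ref D = ρ (D + h) → h = D (ρ_ref − ρ)/ρ.
h = 107000 m × (2890 − 2800)/2800 = 3440 m.

3440 m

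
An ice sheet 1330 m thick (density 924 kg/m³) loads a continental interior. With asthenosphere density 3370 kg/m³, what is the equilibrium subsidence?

365 m

Isostatic balance requires: the ice load ρ_ice t is balanced by mantle displaced below, ρ_m s.
s = t ρ_ice / ρ_m = 1330 m × 924/3370 = 365 m.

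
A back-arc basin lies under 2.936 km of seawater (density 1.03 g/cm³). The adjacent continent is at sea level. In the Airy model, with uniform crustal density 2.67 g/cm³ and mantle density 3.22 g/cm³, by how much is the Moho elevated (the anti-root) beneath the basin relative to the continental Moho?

8.75 km

Equating mass per unit area of the two columns: replacing crust with seawater at the top is compensated by replacing crust with mantle at the base: d (ρ_c − ρ_w) = a (ρ_m − ρ_c).
a = d (ρ_c − ρ_w)/(ρ_m − ρ_c) = 2.936 km × 1.64/0.55 = 8.75 km.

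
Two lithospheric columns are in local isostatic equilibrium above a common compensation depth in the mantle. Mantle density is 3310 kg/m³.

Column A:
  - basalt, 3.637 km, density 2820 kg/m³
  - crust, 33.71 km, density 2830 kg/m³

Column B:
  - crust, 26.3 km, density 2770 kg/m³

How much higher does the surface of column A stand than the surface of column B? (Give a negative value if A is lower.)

1.14 km

For any compensation level in the mantle, the mantle terms cancel and isostasy reduces to e = (Σt_A − Σt_B) − (Σ(ρt)_A − Σ(ρt)_B) / ρ_m.
Σt_A = 37.347 km; Σt_B = 26.3 km; Σ(ρt)_A = 105655.64; Σ(ρt)_B = 72851 (in km·kg/m³).
e = (37.347 − 26.3) − (105655.64 − 72851) / 3310 = 1.14 km.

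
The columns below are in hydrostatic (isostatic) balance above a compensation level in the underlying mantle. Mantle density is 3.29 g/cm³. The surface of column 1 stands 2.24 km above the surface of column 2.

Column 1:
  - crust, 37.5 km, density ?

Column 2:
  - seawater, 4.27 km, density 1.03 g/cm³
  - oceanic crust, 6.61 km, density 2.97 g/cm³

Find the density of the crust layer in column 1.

2.78 g/cm³

Take the compensation level at the base of the deeper column (depth z_c below the surface of column 1) and equate Σ ρ_i t_i down to z_c; mantle fills any gap and the z_c terms cancel.
Column 1: 37.5×ρ + (z_c − 37.5)×3.29
Column 2: 2.24×0 + 4.27×1.03 + 6.61×2.97 + (z_c − 2.24 − 10.88)×3.29
The z_c×3.29 term appears on both sides and cancels. Collect the known terms of each column as K = Σ(ρt)_known − 3.29 × (depth of known layers): K_1 = 0 − 3.29×37.5 = −123.375; K_2 = 24.0298 − 3.29×(2.24 + 10.88) = −19.135.
Balance: K_1 + 37.5×ρ = K_2, so ρ = (K_2 − K_1)/37.5 = 104.24/37.5 = 2.78 g/cm³.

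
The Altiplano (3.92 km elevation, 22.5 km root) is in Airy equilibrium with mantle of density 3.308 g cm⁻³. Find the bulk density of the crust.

2.82 g cm⁻³

ρ_c h = (ρ_m − ρ_c) r → ρ_c (h + r) = ρ_m r → ρ_c = ρ_m r / (h + r).
ρ_c = 3.308 × 22.5 km / (3.92 km + 22.5 km) = 2.82 g cm⁻³.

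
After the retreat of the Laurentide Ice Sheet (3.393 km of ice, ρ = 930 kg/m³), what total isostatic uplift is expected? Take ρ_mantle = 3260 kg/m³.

Removing the load lets mantle flow back in; uplift u satisfies ρ_ice t = ρ_m u.
u = t ρ_ice/ρ_m = 3.393 km × 930/3260 = 0.968 km.

0.968 km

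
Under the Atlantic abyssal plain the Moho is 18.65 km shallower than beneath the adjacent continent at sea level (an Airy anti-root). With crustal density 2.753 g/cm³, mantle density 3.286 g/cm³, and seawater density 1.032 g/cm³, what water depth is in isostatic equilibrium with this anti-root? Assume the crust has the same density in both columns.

Replacing a thickness d of crust by seawater at the top must be balanced by replacing crust with mantle at the base: d (ρ_c − ρ_w) = a (ρ_m − ρ_c).
d = a (ρ_m − ρ_c)/(ρ_c − ρ_w) = 18.65 km × 0.533/1.721 = 5.78 km.

5.78 km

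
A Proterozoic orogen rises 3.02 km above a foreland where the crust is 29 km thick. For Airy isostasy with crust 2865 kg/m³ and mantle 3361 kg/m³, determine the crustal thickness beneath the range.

Root depth r = h ρ_c / (ρ_m − ρ_c) = 3.02 km × 2865 / 496 = 17.44 km.
Total thickness = T + h + r = 29 km + 3.02 km + 17.44 km = 49.5 km.

49.5 km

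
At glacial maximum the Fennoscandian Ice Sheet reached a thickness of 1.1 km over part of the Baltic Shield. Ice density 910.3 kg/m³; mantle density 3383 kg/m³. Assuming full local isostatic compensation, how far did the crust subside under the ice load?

By Archimedes' principle applied to the lithosphere: the ice load ρ_ice t is balanced by mantle displaced below, ρ_m s.
s = t ρ_ice / ρ_m = 1.1 km × 910.3/3383 = 0.296 km.

0.296 km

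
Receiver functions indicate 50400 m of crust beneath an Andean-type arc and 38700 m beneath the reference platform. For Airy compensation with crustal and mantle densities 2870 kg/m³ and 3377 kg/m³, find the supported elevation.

1760 m

Excess crust Δ = 50400 m − 38700 m = 11700 m, split between elevation h and root r with h + r = Δ.
Airy balance ρ_c h = (ρ_m − ρ_c) r gives r = h ρ_c/(ρ_m − ρ_c), so h (1 + ρ_c/(ρ_m − ρ_c)) = Δ, i.e. h = Δ (ρ_m − ρ_c)/ρ_m.
h = 11700 m × 507/3377 = 1760 m.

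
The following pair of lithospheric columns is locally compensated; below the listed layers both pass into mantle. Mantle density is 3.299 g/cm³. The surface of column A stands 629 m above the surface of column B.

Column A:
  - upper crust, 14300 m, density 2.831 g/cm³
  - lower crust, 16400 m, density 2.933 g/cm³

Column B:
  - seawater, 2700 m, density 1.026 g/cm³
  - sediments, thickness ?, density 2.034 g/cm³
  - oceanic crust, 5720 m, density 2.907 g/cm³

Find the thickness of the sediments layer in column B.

Take the compensation level at the base of the deeper column (depth z_c below the surface of column A) and equate Σ ρ_i t_i down to z_c; mantle fills any gap and the z_c terms cancel.
Column A: 14300×2.831 + 16400×2.933 + (z_c − 30700)×3.299
Column B: 629×0 + 2700×1.026 + x×2.034 + 5720×2.907 + (z_c − 629 − 8420 − x)×3.299
The z_c×3.299 term appears on both sides and cancels. Collect the known terms of each column as K = Σ(ρt)_known − 3.299 × (depth of known layers): K_A = 88584.5 − 3.299×30700 = −12694.8; K_B = 19398.24 − 3.299×(629 + 8420) = −10454.411.
Balance: K_A = K_B − x×(3.299 − 2.034), so x = (K_B − K_A)/(3.299 − 2.034) = 2240.39/1.265 = 1770 m.

1770 m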